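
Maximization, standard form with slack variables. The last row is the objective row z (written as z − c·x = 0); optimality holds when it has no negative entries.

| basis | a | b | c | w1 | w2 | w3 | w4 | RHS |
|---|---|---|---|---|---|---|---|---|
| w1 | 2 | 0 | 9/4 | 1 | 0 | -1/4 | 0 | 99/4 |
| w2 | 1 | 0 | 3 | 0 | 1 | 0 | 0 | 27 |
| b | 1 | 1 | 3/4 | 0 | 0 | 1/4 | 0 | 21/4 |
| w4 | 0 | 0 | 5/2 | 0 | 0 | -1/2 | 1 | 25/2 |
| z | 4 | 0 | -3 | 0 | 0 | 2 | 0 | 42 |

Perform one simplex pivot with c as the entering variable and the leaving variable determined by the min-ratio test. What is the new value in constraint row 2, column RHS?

12

Ratio test on column c — row 1: (99/4)/(9/4) = 11; row 2: 27/3 = 9; row 3: (21/4)/(3/4) = 7; row 4: (25/2)/(5/2) = 5. Minimum is 5 at row 4 (w4 leaves); pivot element 5/2.
Divide row 4 by 5/2; eliminate column c from the other rows.
Row 2 update in column RHS: 27 − 3·5 = 12.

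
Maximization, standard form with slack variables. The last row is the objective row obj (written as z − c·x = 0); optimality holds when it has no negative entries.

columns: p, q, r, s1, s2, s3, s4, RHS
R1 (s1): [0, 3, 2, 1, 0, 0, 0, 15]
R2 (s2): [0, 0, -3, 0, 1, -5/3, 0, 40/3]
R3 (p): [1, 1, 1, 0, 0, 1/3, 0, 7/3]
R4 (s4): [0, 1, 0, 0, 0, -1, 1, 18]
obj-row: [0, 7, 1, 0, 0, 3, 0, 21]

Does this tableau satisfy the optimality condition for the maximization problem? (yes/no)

yes

Every obj-row coefficient is ≥ 0, so the tableau is optimal.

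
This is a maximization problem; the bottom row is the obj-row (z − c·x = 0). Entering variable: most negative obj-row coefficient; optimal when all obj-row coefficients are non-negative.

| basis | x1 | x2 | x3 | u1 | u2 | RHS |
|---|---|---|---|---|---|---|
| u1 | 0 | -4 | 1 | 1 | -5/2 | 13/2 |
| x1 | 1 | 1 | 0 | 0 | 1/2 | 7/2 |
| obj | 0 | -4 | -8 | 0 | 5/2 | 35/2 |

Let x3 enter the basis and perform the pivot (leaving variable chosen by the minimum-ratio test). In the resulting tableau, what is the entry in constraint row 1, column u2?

-5/2

Ratio test on column x3 — row 1: (13/2)/1 = 13/2; row 2: entry 0 ≤ 0. Minimum is 13/2 at row 1 (u1 leaves); pivot element 1.
Divide row 1 by 1; eliminate column x3 from the other rows.
In the new row 1, the u2 entry is the old entry divided by the pivot: (-5/2)/1 = -5/2.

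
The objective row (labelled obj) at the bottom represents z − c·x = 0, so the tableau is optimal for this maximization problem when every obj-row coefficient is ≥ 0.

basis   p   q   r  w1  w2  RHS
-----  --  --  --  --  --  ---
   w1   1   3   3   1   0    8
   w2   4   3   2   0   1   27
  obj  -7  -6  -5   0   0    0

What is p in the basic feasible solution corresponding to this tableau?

0

p is not in the basis, so in the current basic feasible solution p = 0.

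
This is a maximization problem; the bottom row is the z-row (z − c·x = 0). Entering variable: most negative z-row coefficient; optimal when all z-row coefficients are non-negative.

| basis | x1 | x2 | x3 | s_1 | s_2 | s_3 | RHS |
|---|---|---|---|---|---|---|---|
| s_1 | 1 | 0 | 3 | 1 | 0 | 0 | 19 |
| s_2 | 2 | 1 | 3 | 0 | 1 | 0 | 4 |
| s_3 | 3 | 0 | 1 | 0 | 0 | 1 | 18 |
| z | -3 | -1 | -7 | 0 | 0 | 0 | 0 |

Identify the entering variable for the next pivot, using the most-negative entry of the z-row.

x3

Negative z-row entries: x1: -3, x2: -1, x3: -7.
The most negative is -7 in column x3, so x3 enters.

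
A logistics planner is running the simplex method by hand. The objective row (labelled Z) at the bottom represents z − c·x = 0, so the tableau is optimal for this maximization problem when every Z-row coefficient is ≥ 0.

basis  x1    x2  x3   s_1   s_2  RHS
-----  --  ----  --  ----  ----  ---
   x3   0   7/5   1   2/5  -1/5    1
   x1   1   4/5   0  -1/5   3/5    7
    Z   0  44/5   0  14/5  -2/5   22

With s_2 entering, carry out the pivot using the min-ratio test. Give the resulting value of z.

80/3

Ratio test on column s_2 — row 1: entry -1/5 ≤ 0; row 2: 7/(3/5) = 35/3. Minimum is 35/3 at row 2 (x1 leaves); pivot element 3/5.
Pivot on row 2; the Z-row RHS becomes 22 − (-2/5)·(35/3) = 80/3.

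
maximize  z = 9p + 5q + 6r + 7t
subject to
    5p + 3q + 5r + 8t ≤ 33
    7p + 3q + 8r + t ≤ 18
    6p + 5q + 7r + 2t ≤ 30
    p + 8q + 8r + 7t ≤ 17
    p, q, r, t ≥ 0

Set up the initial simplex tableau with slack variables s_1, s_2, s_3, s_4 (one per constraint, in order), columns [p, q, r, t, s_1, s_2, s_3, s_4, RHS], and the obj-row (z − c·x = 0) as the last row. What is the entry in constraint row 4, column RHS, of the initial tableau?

17

The RHS of constraint 4 is b_4 = 17.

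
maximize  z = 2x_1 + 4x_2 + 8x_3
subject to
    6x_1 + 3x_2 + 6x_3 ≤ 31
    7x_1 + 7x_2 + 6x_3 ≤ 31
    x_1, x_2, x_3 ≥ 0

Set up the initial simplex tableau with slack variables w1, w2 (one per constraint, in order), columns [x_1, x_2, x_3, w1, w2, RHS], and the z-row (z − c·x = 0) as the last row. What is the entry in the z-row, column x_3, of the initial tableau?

The z-row carries the negated objective coefficients: the x_3 entry is -8.

-8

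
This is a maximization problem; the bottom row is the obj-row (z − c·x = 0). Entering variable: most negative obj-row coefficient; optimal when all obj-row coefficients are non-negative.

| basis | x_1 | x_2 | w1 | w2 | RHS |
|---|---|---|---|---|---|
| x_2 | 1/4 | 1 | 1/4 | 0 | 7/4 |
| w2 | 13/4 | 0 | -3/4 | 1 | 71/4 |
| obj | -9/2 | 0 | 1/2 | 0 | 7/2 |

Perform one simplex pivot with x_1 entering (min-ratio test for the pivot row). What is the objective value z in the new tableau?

365/13

Ratio test on column x_1 — row 1: (7/4)/(1/4) = 7; row 2: (71/4)/(13/4) = 71/13. Minimum is 71/13 at row 2 (w2 leaves); pivot element 13/4.
Pivot on row 2; the obj-row RHS becomes 7/2 − (-9/2)·(71/13) = 365/13.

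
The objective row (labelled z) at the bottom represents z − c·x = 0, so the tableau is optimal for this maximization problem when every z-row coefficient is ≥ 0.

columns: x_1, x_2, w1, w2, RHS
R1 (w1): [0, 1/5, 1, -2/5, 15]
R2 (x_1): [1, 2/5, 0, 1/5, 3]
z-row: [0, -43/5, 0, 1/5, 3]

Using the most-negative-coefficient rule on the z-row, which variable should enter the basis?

x_2

Negative z-row entries: x_2: -43/5.
The most negative is -43/5 in column x_2, so x_2 enters.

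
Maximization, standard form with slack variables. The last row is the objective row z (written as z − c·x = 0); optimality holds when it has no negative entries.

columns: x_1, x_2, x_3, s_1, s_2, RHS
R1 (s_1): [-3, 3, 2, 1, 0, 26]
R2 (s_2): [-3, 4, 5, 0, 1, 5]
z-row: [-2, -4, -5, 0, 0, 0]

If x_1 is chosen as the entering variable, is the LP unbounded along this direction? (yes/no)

Every constraint-row entry in column x_1 is ≤ 0, so increasing x_1 is unbounded.

yes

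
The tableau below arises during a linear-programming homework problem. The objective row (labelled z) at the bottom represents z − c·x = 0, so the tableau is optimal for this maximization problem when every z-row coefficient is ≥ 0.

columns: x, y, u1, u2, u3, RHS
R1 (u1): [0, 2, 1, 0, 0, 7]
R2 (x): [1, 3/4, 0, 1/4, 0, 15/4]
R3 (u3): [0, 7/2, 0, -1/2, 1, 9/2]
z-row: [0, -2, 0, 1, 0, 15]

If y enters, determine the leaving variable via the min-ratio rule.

u3

Column y entries and ratios — u1: 7/2 = 7/2; x: (15/4)/(3/4) = 5; u3: (9/2)/(7/2) = 9/7.
Smallest ratio is 9/7 in the row of u3, so u3 leaves.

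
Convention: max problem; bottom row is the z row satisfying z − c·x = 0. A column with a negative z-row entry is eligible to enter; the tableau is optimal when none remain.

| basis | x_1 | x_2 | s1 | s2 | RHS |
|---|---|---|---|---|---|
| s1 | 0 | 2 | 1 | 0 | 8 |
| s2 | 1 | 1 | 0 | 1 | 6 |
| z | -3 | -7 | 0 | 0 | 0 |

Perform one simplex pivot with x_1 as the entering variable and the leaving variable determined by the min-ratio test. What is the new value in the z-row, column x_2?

Ratio test on column x_1 — row 1: entry 0 ≤ 0; row 2: 6/1 = 6. Minimum is 6 at row 2 (s2 leaves); pivot element 1.
Divide row 2 by 1; eliminate column x_1 from the other rows.
z-row update in column x_2: -7 − (-3)·1 = -4.

-4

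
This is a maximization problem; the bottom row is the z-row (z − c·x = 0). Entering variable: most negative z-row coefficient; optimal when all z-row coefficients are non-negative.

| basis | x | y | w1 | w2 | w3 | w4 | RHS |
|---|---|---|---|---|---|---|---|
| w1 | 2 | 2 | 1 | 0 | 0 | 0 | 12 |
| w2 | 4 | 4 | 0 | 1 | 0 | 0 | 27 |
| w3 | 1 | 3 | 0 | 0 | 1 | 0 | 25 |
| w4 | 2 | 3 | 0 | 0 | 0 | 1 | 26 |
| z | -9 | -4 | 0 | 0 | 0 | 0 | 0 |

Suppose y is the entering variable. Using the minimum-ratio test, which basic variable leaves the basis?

w1

Column y entries and ratios — w1: 12/2 = 6; w2: 27/4 = 27/4; w3: 25/3 = 25/3; w4: 26/3 = 26/3.
Smallest ratio is 6 in the row of w1, so w1 leaves.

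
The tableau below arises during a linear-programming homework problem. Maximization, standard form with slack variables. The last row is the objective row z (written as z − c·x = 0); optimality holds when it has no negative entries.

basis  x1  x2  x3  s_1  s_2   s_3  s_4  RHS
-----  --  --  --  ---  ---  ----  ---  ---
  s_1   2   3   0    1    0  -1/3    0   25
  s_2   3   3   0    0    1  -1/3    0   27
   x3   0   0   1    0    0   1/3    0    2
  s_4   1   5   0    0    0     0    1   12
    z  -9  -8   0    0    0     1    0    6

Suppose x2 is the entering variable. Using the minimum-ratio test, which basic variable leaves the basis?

s_4

Column x2 entries and ratios — s_1: 25/3 = 25/3; s_2: 27/3 = 9; x3: 0 ≤ 0, skip; s_4: 12/5 = 12/5.
Smallest ratio is 12/5 in the row of s_4, so s_4 leaves.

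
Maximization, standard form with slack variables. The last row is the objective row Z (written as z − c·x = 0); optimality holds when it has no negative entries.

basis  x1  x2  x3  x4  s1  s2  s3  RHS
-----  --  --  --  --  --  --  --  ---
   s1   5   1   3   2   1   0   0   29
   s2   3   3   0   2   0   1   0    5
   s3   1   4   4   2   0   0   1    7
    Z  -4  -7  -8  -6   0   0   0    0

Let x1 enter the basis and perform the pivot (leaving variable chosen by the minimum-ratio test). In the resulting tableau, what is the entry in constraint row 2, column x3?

Ratio test on column x1 — row 1: 29/5 = 29/5; row 2: 5/3 = 5/3; row 3: 7/1 = 7. Minimum is 5/3 at row 2 (s2 leaves); pivot element 3.
Divide row 2 by 3; eliminate column x1 from the other rows.
In the new row 2, the x3 entry is the old entry divided by the pivot: 0/3 = 0.

0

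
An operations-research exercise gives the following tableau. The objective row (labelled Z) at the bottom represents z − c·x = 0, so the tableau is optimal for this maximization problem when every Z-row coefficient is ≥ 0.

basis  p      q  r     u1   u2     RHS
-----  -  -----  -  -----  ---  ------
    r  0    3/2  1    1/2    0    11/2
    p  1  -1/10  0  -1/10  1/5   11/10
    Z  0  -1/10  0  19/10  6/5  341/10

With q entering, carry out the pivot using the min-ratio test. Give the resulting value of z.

517/15

Ratio test on column q — row 1: (11/2)/(3/2) = 11/3; row 2: entry -1/10 ≤ 0. Minimum is 11/3 at row 1 (r leaves); pivot element 3/2.
Pivot on row 1; the Z-row RHS becomes 341/10 − (-1/10)·(11/3) = 517/15.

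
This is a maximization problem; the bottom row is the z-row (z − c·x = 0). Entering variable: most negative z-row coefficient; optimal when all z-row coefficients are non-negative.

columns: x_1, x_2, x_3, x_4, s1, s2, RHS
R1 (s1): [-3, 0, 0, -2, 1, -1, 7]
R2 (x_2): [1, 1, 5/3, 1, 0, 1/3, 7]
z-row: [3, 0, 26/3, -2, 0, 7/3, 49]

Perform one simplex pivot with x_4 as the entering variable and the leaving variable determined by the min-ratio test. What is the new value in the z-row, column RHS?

Ratio test on column x_4 — row 1: entry -2 ≤ 0; row 2: 7/1 = 7. Minimum is 7 at row 2 (x_2 leaves); pivot element 1.
Divide row 2 by 1; eliminate column x_4 from the other rows.
z-row update in column RHS: 49 − (-2)·7 = 63.

63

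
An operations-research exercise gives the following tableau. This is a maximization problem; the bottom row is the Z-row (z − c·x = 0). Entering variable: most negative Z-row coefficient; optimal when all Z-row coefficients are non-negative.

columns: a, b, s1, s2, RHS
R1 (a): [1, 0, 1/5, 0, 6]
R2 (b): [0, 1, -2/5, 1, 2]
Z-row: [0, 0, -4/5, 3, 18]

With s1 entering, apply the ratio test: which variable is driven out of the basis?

Column s1 entries and ratios — a: 6/(1/5) = 30; b: -2/5 ≤ 0, skip.
Smallest ratio is 30 in the row of a, so a leaves.

a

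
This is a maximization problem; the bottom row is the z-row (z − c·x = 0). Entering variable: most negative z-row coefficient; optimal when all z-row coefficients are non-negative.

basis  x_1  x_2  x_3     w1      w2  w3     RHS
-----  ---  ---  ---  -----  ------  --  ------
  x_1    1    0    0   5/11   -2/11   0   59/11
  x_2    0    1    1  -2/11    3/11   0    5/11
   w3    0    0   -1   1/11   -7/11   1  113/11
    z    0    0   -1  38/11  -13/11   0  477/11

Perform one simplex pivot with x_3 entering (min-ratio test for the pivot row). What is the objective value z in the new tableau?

482/11

Ratio test on column x_3 — row 1: entry 0 ≤ 0; row 2: (5/11)/1 = 5/11; row 3: entry -1 ≤ 0. Minimum is 5/11 at row 2 (x_2 leaves); pivot element 1.
Pivot on row 2; the z-row RHS becomes 477/11 − (-1)·(5/11) = 482/11.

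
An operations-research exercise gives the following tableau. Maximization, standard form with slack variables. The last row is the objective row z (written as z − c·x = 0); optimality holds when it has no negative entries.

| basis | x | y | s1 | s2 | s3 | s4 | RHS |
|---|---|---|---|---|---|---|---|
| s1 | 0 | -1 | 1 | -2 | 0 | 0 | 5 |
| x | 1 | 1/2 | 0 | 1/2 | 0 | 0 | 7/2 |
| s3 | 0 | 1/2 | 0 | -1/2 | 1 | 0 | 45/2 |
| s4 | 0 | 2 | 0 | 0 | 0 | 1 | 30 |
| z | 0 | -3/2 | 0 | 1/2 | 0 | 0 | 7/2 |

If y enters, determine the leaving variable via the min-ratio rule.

x

Column y entries and ratios — s1: -1 ≤ 0, skip; x: (7/2)/(1/2) = 7; s3: (45/2)/(1/2) = 45; s4: 30/2 = 15.
Smallest ratio is 7 in the row of x, so x leaves.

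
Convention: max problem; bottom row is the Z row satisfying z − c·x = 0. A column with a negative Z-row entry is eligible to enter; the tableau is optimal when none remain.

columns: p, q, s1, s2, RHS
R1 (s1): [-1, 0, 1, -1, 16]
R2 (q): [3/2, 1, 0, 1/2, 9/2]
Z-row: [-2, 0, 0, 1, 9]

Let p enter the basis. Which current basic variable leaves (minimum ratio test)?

Column p entries and ratios — s1: -1 ≤ 0, skip; q: (9/2)/(3/2) = 3.
Smallest ratio is 3 in the row of q, so q leaves.

q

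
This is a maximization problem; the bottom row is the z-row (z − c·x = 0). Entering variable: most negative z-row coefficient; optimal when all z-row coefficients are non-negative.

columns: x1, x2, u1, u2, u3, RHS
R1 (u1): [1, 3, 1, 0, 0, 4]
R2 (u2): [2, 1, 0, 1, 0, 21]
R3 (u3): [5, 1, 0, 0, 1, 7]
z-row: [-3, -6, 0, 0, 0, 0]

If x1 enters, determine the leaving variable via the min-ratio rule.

Column x1 entries and ratios — u1: 4/1 = 4; u2: 21/2 = 21/2; u3: 7/5 = 7/5.
Smallest ratio is 7/5 in the row of u3, so u3 leaves.

u3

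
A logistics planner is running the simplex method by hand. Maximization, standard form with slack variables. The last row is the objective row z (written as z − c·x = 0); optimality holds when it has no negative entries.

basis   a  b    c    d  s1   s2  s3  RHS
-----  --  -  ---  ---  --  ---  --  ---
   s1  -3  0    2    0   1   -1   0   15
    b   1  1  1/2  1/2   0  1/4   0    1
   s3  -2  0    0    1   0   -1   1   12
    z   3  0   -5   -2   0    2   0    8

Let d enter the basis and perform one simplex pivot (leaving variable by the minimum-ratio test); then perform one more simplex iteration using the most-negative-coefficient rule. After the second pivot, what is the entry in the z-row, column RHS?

Ratio test on column d — row 1: entry 0 ≤ 0; row 2: 1/(1/2) = 2; row 3: 12/1 = 12. Minimum is 2 at row 2 (b leaves); pivot element 1/2.
Divide row 2 by 1/2; eliminate column d from the other rows.
Second iteration: most negative z-row entry is -3 in column c, so c enters.
Ratio test on column c — row 1: 15/2 = 15/2; row 2: 2/1 = 2; row 3: entry -1 ≤ 0. Minimum is 2 at row 2 (d leaves); pivot element 1.
Divide row 2 by 1; eliminate column c from the other rows.
After both pivots, the entry at the z-row, column RHS is 18.

18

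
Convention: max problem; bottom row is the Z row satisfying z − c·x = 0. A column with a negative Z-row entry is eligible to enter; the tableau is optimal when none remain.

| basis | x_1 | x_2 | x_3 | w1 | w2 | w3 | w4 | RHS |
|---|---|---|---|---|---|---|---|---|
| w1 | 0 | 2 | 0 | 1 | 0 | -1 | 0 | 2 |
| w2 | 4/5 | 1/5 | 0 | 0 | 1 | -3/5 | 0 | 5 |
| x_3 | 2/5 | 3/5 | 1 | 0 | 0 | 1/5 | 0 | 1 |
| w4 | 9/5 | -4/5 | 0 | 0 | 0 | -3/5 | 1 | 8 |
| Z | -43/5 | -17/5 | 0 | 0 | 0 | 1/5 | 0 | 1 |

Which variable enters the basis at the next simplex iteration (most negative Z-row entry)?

x_1

Negative Z-row entries: x_1: -43/5, x_2: -17/5.
The most negative is -43/5 in column x_1, so x_1 enters.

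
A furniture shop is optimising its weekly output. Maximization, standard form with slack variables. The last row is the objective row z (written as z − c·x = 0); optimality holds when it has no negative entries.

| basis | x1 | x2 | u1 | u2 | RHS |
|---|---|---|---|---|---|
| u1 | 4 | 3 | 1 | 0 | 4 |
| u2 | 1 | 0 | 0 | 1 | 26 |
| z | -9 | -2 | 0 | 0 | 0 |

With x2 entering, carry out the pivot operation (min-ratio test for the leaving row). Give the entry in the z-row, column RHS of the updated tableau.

Ratio test on column x2 — row 1: 4/3 = 4/3; row 2: entry 0 ≤ 0. Minimum is 4/3 at row 1 (u1 leaves); pivot element 3.
Divide row 1 by 3; eliminate column x2 from the other rows.
z-row update in column RHS: 0 − (-2)·(4/3) = 8/3.

8/3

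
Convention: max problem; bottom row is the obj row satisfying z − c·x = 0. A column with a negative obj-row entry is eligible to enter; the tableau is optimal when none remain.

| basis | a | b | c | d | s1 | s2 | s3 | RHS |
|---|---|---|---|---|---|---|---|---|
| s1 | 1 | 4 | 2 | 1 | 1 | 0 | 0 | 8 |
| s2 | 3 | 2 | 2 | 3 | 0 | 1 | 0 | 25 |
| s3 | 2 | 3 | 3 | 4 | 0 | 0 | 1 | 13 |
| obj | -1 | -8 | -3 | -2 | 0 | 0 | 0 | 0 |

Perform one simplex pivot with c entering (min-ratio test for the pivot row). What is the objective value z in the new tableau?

12

Ratio test on column c — row 1: 8/2 = 4; row 2: 25/2 = 25/2; row 3: 13/3 = 13/3. Minimum is 4 at row 1 (s1 leaves); pivot element 2.
Pivot on row 1; the obj-row RHS becomes 0 − (-3)·4 = 12.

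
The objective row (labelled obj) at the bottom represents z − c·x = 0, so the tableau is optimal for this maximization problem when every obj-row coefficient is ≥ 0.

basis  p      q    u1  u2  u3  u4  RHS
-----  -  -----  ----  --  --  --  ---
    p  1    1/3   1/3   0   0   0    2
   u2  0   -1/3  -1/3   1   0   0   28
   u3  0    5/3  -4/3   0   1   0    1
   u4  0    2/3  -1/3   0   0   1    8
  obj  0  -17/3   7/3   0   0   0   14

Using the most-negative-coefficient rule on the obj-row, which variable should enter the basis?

Negative obj-row entries: q: -17/3.
The most negative is -17/3 in column q, so q enters.

q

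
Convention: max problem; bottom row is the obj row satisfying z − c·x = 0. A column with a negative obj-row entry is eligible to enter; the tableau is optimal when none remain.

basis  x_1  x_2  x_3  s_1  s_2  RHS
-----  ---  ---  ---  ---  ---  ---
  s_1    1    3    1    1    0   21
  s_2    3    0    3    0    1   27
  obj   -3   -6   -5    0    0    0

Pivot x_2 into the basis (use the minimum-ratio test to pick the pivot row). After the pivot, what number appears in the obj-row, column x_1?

Ratio test on column x_2 — row 1: 21/3 = 7; row 2: entry 0 ≤ 0. Minimum is 7 at row 1 (s_1 leaves); pivot element 3.
Divide row 1 by 3; eliminate column x_2 from the other rows.
obj-row update in column x_1: -3 − (-6)·(1/3) = -1.

-1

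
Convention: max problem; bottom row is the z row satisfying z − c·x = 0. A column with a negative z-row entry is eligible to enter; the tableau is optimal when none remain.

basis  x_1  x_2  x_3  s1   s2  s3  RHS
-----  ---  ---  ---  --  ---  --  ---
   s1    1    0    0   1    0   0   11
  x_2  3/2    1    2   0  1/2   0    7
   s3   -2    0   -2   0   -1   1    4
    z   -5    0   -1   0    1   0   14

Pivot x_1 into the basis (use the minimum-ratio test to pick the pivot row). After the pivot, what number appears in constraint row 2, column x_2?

Ratio test on column x_1 — row 1: 11/1 = 11; row 2: 7/(3/2) = 14/3; row 3: entry -2 ≤ 0. Minimum is 14/3 at row 2 (x_2 leaves); pivot element 3/2.
Divide row 2 by 3/2; eliminate column x_1 from the other rows.
In the new row 2, the x_2 entry is the old entry divided by the pivot: 1/(3/2) = 2/3.

2/3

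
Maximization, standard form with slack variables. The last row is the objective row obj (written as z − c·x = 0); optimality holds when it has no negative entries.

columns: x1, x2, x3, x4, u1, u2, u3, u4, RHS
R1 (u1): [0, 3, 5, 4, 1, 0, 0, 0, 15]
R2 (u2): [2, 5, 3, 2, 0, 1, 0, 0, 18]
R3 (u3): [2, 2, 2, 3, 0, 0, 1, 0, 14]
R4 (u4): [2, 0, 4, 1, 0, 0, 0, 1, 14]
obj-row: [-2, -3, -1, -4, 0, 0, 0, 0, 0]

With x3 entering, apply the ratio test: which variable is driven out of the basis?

u1

Column x3 entries and ratios — u1: 15/5 = 3; u2: 18/3 = 6; u3: 14/2 = 7; u4: 14/4 = 7/2.
Smallest ratio is 3 in the row of u1, so u1 leaves.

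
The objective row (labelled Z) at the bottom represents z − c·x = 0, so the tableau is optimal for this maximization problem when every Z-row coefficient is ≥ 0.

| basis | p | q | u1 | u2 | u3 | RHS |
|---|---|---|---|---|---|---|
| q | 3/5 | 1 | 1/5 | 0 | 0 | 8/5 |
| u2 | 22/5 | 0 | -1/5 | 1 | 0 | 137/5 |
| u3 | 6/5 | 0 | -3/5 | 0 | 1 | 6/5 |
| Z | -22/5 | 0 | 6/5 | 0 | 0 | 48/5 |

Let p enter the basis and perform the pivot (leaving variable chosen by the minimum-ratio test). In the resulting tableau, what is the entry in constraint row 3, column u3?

Ratio test on column p — row 1: (8/5)/(3/5) = 8/3; row 2: (137/5)/(22/5) = 137/22; row 3: (6/5)/(6/5) = 1. Minimum is 1 at row 3 (u3 leaves); pivot element 6/5.
Divide row 3 by 6/5; eliminate column p from the other rows.
In the new row 3, the u3 entry is the old entry divided by the pivot: 1/(6/5) = 5/6.

5/6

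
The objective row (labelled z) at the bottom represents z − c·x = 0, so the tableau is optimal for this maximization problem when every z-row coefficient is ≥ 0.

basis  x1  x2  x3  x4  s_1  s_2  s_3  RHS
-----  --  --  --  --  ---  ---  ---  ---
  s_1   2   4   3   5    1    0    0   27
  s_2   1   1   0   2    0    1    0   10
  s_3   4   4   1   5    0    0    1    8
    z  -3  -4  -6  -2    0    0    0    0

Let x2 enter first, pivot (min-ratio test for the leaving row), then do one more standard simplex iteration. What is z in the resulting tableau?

Ratio test on column x2 — row 1: 27/4 = 27/4; row 2: 10/1 = 10; row 3: 8/4 = 2. Minimum is 2 at row 3 (s_3 leaves); pivot element 4.
Pivot on row 3; the z-row RHS becomes 0 − (-4)·2 = 8.
Next entering variable (most negative z-row entry -5): x3.
Ratio test on column x3 — row 1: 19/2 = 19/2; row 2: entry -1/4 ≤ 0; row 3: 2/(1/4) = 8. Minimum is 8 at row 3 (x2 leaves); pivot element 1/4.
After the second pivot the z-row RHS is 8 − (-5)·8 = 48.

48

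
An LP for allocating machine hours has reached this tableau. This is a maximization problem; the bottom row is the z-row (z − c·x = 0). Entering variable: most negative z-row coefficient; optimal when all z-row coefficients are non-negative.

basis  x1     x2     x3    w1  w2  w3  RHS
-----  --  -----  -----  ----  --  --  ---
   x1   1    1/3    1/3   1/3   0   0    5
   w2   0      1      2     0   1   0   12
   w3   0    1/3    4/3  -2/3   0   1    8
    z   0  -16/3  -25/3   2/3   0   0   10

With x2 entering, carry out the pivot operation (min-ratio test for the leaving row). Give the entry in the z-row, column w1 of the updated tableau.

Ratio test on column x2 — row 1: 5/(1/3) = 15; row 2: 12/1 = 12; row 3: 8/(1/3) = 24. Minimum is 12 at row 2 (w2 leaves); pivot element 1.
Divide row 2 by 1; eliminate column x2 from the other rows.
z-row update in column w1: 2/3 − (-16/3)·0 = 2/3.

2/3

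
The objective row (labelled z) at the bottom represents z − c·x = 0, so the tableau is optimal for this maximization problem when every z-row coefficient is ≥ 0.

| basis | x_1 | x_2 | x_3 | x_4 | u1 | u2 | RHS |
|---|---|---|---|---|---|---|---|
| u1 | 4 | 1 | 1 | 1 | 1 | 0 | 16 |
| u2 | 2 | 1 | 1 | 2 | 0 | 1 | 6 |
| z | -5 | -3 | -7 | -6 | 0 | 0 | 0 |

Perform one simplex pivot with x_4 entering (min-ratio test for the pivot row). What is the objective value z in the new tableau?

Ratio test on column x_4 — row 1: 16/1 = 16; row 2: 6/2 = 3. Minimum is 3 at row 2 (u2 leaves); pivot element 2.
Pivot on row 2; the z-row RHS becomes 0 − (-6)·3 = 18.

18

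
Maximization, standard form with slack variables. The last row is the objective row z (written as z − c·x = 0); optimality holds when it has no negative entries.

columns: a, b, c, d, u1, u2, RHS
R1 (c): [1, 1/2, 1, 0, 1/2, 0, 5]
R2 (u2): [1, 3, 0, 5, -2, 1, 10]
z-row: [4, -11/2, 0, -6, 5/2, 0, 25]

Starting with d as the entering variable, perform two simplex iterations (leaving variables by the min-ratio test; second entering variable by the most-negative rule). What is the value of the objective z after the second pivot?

Ratio test on column d — row 1: entry 0 ≤ 0; row 2: 10/5 = 2. Minimum is 2 at row 2 (u2 leaves); pivot element 5.
Pivot on row 2; the z-row RHS becomes 25 − (-6)·2 = 37.
Next entering variable (most negative z-row entry -19/10): b.
Ratio test on column b — row 1: 5/(1/2) = 10; row 2: 2/(3/5) = 10/3. Minimum is 10/3 at row 2 (d leaves); pivot element 3/5.
After the second pivot the z-row RHS is 37 − (-19/10)·(10/3) = 130/3.

130/3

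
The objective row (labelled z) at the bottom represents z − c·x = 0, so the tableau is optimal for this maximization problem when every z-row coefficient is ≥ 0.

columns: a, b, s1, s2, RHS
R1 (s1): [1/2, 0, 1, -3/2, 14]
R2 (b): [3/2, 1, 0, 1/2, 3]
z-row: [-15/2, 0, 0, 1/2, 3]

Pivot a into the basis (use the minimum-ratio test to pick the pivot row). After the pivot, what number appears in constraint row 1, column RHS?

Ratio test on column a — row 1: 14/(1/2) = 28; row 2: 3/(3/2) = 2. Minimum is 2 at row 2 (b leaves); pivot element 3/2.
Divide row 2 by 3/2; eliminate column a from the other rows.
Row 1 update in column RHS: 14 − (1/2)·2 = 13.

13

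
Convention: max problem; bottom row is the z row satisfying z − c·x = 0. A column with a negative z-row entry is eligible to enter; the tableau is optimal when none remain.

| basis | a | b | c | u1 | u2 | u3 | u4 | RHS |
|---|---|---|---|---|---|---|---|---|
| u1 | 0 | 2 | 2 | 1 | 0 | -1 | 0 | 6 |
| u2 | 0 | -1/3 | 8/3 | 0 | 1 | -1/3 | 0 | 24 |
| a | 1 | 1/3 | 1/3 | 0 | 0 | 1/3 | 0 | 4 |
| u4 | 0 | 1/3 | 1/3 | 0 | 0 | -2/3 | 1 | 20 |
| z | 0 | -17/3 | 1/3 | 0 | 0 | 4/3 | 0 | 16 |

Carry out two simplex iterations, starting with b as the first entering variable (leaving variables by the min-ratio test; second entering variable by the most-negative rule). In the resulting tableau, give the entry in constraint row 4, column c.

Ratio test on column b — row 1: 6/2 = 3; row 2: entry -1/3 ≤ 0; row 3: 4/(1/3) = 12; row 4: 20/(1/3) = 60. Minimum is 3 at row 1 (u1 leaves); pivot element 2.
Divide row 1 by 2; eliminate column b from the other rows.
Second iteration: most negative z-row entry is -3/2 in column u3, so u3 enters.
Ratio test on column u3 — row 1: entry -1/2 ≤ 0; row 2: entry -1/2 ≤ 0; row 3: 3/(1/2) = 6; row 4: entry -1/2 ≤ 0. Minimum is 6 at row 3 (a leaves); pivot element 1/2.
Divide row 3 by 1/2; eliminate column u3 from the other rows.
After both pivots, the entry at constraint row 4, column c is 0.

0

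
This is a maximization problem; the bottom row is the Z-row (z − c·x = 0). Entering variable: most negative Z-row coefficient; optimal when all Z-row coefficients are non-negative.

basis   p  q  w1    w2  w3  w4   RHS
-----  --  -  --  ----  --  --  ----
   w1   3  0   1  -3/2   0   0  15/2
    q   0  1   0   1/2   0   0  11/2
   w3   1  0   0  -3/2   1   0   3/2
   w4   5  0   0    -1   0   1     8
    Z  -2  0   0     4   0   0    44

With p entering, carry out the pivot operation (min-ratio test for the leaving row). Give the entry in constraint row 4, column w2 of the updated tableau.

13/2

Ratio test on column p — row 1: (15/2)/3 = 5/2; row 2: entry 0 ≤ 0; row 3: (3/2)/1 = 3/2; row 4: 8/5 = 8/5. Minimum is 3/2 at row 3 (w3 leaves); pivot element 1.
Divide row 3 by 1; eliminate column p from the other rows.
Row 4 update in column w2: -1 − 5·(-3/2) = 13/2.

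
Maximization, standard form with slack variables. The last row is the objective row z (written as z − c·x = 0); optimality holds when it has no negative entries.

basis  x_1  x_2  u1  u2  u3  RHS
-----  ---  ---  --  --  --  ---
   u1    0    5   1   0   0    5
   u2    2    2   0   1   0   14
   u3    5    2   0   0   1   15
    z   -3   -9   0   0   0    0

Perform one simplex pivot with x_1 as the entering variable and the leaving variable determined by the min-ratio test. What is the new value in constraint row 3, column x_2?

2/5

Ratio test on column x_1 — row 1: entry 0 ≤ 0; row 2: 14/2 = 7; row 3: 15/5 = 3. Minimum is 3 at row 3 (u3 leaves); pivot element 5.
Divide row 3 by 5; eliminate column x_1 from the other rows.
In the new row 3, the x_2 entry is the old entry divided by the pivot: 2/5 = 2/5.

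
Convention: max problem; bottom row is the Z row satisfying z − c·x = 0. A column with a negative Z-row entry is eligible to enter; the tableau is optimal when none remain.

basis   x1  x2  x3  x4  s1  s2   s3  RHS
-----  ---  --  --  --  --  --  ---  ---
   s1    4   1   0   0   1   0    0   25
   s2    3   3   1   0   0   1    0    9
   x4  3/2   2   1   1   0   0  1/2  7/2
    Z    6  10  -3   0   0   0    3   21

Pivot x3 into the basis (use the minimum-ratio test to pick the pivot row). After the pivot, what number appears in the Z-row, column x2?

Ratio test on column x3 — row 1: entry 0 ≤ 0; row 2: 9/1 = 9; row 3: (7/2)/1 = 7/2. Minimum is 7/2 at row 3 (x4 leaves); pivot element 1.
Divide row 3 by 1; eliminate column x3 from the other rows.
Z-row update in column x2: 10 − (-3)·2 = 16.

16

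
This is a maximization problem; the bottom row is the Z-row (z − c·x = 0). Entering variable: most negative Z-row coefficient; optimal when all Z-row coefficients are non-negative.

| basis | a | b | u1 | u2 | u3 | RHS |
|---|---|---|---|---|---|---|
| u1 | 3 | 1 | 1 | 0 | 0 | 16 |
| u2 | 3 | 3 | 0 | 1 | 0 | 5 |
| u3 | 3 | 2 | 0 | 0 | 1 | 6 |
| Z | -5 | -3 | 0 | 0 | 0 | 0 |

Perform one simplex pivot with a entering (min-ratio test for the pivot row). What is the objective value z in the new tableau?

Ratio test on column a — row 1: 16/3 = 16/3; row 2: 5/3 = 5/3; row 3: 6/3 = 2. Minimum is 5/3 at row 2 (u2 leaves); pivot element 3.
Pivot on row 2; the Z-row RHS becomes 0 − (-5)·(5/3) = 25/3.

25/3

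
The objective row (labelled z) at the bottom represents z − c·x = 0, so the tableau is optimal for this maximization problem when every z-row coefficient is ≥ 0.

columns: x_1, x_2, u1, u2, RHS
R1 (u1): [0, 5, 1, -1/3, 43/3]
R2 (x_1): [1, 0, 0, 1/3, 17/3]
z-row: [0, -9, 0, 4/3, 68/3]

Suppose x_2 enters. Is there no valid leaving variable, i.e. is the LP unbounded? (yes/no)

Column x_2 has positive entries in row(s) 1, so the ratio test bounds it — not unbounded.

no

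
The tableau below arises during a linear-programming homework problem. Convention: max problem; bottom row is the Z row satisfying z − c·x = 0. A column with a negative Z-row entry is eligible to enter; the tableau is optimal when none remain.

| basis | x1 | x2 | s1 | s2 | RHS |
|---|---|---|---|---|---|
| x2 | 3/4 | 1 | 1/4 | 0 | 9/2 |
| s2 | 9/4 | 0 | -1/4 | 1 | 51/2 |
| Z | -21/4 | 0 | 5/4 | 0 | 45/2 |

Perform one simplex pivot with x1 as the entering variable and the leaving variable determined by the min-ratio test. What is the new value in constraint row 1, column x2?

4/3

Ratio test on column x1 — row 1: (9/2)/(3/4) = 6; row 2: (51/2)/(9/4) = 34/3. Minimum is 6 at row 1 (x2 leaves); pivot element 3/4.
Divide row 1 by 3/4; eliminate column x1 from the other rows.
In the new row 1, the x2 entry is the old entry divided by the pivot: 1/(3/4) = 4/3.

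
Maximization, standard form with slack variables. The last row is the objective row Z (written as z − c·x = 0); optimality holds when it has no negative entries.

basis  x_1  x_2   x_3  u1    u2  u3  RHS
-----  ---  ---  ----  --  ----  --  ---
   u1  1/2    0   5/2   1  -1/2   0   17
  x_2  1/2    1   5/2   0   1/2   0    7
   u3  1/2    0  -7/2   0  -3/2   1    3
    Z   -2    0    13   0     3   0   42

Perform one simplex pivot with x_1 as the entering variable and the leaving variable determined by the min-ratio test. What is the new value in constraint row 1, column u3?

-1

Ratio test on column x_1 — row 1: 17/(1/2) = 34; row 2: 7/(1/2) = 14; row 3: 3/(1/2) = 6. Minimum is 6 at row 3 (u3 leaves); pivot element 1/2.
Divide row 3 by 1/2; eliminate column x_1 from the other rows.
Row 1 update in column u3: 0 − (1/2)·2 = -1.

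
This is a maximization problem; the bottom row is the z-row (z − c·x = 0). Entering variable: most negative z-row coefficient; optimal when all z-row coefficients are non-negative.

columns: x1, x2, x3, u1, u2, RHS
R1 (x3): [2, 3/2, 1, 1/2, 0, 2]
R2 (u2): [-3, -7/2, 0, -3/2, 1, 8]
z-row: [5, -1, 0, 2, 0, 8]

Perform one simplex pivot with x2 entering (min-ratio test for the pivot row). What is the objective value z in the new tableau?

28/3

Ratio test on column x2 — row 1: 2/(3/2) = 4/3; row 2: entry -7/2 ≤ 0. Minimum is 4/3 at row 1 (x3 leaves); pivot element 3/2.
Pivot on row 1; the z-row RHS becomes 8 − (-1)·(4/3) = 28/3.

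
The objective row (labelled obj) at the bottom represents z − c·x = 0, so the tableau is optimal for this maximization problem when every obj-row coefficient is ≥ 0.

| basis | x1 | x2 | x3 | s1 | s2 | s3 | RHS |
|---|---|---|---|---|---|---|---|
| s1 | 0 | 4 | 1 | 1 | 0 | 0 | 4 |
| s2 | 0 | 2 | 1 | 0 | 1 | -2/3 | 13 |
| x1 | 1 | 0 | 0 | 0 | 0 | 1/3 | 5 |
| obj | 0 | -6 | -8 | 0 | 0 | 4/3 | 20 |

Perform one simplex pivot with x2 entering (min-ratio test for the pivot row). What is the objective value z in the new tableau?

26

Ratio test on column x2 — row 1: 4/4 = 1; row 2: 13/2 = 13/2; row 3: entry 0 ≤ 0. Minimum is 1 at row 1 (s1 leaves); pivot element 4.
Pivot on row 1; the obj-row RHS becomes 20 − (-6)·1 = 26.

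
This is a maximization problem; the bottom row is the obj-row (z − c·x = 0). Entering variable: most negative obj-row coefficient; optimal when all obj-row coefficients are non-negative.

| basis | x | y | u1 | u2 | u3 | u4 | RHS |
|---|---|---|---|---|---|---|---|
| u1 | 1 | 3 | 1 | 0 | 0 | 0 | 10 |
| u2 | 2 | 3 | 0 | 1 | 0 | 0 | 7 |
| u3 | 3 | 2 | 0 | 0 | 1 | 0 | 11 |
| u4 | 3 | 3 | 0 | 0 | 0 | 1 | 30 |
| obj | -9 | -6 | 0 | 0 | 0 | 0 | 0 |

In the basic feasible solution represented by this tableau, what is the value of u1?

10

u1 is basic (row 1); its value is the RHS of that row, 10.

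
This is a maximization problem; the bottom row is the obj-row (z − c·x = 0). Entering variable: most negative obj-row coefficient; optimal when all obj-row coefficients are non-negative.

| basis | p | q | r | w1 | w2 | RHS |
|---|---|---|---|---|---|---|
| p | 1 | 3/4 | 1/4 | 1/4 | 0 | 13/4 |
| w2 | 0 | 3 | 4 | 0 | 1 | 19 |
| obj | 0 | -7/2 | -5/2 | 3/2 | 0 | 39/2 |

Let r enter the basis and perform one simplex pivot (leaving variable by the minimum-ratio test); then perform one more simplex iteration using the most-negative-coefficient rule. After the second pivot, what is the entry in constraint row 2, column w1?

Ratio test on column r — row 1: (13/4)/(1/4) = 13; row 2: 19/4 = 19/4. Minimum is 19/4 at row 2 (w2 leaves); pivot element 4.
Divide row 2 by 4; eliminate column r from the other rows.
Second iteration: most negative obj-row entry is -13/8 in column q, so q enters.
Ratio test on column q — row 1: (33/16)/(9/16) = 11/3; row 2: (19/4)/(3/4) = 19/3. Minimum is 11/3 at row 1 (p leaves); pivot element 9/16.
Divide row 1 by 9/16; eliminate column q from the other rows.
After both pivots, the entry at constraint row 2, column w1 is -1/3.

-1/3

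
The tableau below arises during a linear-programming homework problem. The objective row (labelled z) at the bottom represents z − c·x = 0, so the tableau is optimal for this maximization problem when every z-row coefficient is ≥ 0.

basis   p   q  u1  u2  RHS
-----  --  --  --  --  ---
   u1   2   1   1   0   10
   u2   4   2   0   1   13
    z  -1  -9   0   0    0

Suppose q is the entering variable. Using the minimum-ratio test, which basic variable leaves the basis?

u2

Column q entries and ratios — u1: 10/1 = 10; u2: 13/2 = 13/2.
Smallest ratio is 13/2 in the row of u2, so u2 leaves.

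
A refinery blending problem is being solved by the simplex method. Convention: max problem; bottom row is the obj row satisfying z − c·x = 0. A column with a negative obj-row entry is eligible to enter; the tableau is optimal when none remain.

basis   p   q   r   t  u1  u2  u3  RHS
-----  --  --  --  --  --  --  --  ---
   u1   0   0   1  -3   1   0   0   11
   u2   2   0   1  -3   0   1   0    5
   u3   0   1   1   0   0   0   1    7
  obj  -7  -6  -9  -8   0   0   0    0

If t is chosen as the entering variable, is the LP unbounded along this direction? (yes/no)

Every constraint-row entry in column t is ≤ 0, so increasing t is unbounded.

yes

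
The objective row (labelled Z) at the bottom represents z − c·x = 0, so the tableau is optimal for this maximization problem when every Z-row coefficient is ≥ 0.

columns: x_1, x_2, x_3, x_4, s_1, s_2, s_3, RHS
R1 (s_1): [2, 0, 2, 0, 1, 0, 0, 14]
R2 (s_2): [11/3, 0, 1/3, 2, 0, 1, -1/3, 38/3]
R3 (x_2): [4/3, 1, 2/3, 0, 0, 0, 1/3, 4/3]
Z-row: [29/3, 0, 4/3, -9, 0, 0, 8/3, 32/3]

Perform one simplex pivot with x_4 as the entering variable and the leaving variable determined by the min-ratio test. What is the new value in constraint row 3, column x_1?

Ratio test on column x_4 — row 1: entry 0 ≤ 0; row 2: (38/3)/2 = 19/3; row 3: entry 0 ≤ 0. Minimum is 19/3 at row 2 (s_2 leaves); pivot element 2.
Divide row 2 by 2; eliminate column x_4 from the other rows.
Row 3 update in column x_1: 4/3 − 0·(11/6) = 4/3.

4/3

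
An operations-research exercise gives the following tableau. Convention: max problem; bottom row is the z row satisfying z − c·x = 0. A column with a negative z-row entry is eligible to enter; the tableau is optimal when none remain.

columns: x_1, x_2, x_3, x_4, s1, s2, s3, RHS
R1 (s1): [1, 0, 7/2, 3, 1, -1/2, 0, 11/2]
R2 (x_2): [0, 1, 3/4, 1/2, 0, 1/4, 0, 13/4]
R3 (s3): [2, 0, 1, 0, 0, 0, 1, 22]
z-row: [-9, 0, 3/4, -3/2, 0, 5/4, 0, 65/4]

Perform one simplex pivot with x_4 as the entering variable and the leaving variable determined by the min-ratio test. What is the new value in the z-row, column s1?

Ratio test on column x_4 — row 1: (11/2)/3 = 11/6; row 2: (13/4)/(1/2) = 13/2; row 3: entry 0 ≤ 0. Minimum is 11/6 at row 1 (s1 leaves); pivot element 3.
Divide row 1 by 3; eliminate column x_4 from the other rows.
z-row update in column s1: 0 − (-3/2)·(1/3) = 1/2.

1/2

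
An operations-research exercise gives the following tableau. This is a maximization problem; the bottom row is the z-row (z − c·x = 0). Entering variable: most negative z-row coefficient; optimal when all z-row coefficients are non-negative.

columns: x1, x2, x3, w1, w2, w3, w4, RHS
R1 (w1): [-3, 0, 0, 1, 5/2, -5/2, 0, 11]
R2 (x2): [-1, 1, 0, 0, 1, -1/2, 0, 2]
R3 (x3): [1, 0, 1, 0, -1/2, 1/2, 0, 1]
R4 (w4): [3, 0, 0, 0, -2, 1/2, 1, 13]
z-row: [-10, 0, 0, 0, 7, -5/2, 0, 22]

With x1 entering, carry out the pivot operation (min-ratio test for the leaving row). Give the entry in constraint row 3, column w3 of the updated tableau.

Ratio test on column x1 — row 1: entry -3 ≤ 0; row 2: entry -1 ≤ 0; row 3: 1/1 = 1; row 4: 13/3 = 13/3. Minimum is 1 at row 3 (x3 leaves); pivot element 1.
Divide row 3 by 1; eliminate column x1 from the other rows.
In the new row 3, the w3 entry is the old entry divided by the pivot: (1/2)/1 = 1/2.

1/2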